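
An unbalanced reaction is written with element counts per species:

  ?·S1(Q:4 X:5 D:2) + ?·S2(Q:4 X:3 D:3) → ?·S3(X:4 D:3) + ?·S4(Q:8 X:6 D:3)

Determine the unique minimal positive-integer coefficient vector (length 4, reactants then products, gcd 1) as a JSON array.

Coefficients: [6, 4, 3, 5]

Q: 6·4+4·4 = 40 | 3·0+5·8 = 40
X: 6·5+4·3 = 42 | 3·4+5·6 = 42
D: 6·2+4·3 = 24 | 3·3+5·3 = 24
gcd(6,4,3,5) = 1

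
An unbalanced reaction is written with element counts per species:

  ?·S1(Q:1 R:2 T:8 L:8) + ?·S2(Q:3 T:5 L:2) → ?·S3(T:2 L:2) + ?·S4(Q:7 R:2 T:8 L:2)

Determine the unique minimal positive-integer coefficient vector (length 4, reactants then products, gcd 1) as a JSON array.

Coefficients: [1, 2, 5, 1]

Q: 1·1+2·3 = 7 | 5·0+1·7 = 7
R: 1·2+2·0 = 2 | 5·0+1·2 = 2
T: 1·8+2·5 = 18 | 5·2+1·8 = 18
L: 1·8+2·2 = 12 | 5·2+1·2 = 12
gcd(1,2,5,1) = 1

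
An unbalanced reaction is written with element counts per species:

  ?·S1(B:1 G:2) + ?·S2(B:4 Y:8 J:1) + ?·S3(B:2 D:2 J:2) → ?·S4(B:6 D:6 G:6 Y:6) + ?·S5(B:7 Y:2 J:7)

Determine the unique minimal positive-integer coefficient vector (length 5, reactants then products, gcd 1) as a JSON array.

Coefficients: [3, 1, 3, 1, 1]

B: 3·1+1·4+3·2 = 13 | 1·6+1·7 = 13
D: 3·0+1·0+3·2 = 6 | 1·6+1·0 = 6
G: 3·2+1·0+3·0 = 6 | 1·6+1·0 = 6
Y: 3·0+1·8+3·0 = 8 | 1·6+1·2 = 8
J: 3·0+1·1+3·2 = 7 | 1·0+1·7 = 7
gcd(3,1,3,1,1) = 1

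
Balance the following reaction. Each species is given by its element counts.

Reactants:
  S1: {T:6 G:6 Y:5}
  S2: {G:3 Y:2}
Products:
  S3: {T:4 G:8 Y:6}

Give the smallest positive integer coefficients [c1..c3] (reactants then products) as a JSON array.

T: 2·6+4·0 = 12 | 3·4 = 12
G: 2·6+4·3 = 24 | 3·8 = 24
Y: 2·5+4·2 = 18 | 3·6 = 18
gcd(2,4,3) = 1

Coefficients: [2, 4, 3]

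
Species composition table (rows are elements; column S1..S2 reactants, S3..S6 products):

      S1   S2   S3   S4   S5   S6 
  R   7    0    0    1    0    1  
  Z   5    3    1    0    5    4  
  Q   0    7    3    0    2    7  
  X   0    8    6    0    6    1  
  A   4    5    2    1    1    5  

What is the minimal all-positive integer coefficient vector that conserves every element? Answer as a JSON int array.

R: 1·7+4·0 = 7 | 4·0+5·1+1·0+2·1 = 7
Z: 1·5+4·3 = 17 | 4·1+5·0+1·5+2·4 = 17
Q: 1·0+4·7 = 28 | 4·3+5·0+1·2+2·7 = 28
X: 1·0+4·8 = 32 | 4·6+5·0+1·6+2·1 = 32
A: 1·4+4·5 = 24 | 4·2+5·1+1·1+2·5 = 24
gcd(1,4,4,5,1,2) = 1

Coefficients: [1, 4, 4, 5, 1, 2]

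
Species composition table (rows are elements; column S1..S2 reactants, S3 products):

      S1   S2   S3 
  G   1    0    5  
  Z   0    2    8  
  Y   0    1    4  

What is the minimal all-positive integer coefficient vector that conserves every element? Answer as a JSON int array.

G: 5·1+4·0 = 5 | 1·5 = 5
Z: 5·0+4·2 = 8 | 1·8 = 8
Y: 5·0+4·1 = 4 | 1·4 = 4
gcd(5,4,1) = 1

Coefficients: [5, 4, 1]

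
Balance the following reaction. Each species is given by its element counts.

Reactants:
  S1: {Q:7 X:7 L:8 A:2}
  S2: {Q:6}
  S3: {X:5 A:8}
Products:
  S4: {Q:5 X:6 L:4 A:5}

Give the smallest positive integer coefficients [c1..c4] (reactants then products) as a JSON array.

Coefficients: [2, 1, 2, 4]

Q: 2·7+1·6+2·0 = 20 | 4·5 = 20
X: 2·7+1·0+2·5 = 24 | 4·6 = 24
L: 2·8+1·0+2·0 = 16 | 4·4 = 16
A: 2·2+1·0+2·8 = 20 | 4·5 = 20
gcd(2,1,2,4) = 1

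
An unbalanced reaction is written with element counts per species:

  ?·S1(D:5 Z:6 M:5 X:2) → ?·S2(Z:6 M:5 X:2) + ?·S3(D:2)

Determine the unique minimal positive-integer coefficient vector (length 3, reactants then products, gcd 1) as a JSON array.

D: 2·5 = 10 | 2·0+5·2 = 10
Z: 2·6 = 12 | 2·6+5·0 = 12
M: 2·5 = 10 | 2·5+5·0 = 10
X: 2·2 = 4 | 2·2+5·0 = 4
gcd(2,2,5) = 1

Coefficients: [2, 2, 5]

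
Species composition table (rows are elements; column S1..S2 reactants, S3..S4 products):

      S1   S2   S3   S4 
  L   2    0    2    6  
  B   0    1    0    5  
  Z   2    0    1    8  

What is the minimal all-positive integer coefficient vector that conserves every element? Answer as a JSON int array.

L: 5·2+5·0 = 10 | 2·2+1·6 = 10
B: 5·0+5·1 = 5 | 2·0+1·5 = 5
Z: 5·2+5·0 = 10 | 2·1+1·8 = 10
gcd(5,5,2,1) = 1

Coefficients: [5, 5, 2, 1]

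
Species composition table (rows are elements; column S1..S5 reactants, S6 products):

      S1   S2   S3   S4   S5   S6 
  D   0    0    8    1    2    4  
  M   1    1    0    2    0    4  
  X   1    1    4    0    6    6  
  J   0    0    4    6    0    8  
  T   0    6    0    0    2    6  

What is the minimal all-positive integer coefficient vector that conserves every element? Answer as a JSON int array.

Coefficients: [4, 4, 1, 6, 3, 5]

D: 4·0+4·0+1·8+6·1+3·2 = 20 | 5·4 = 20
M: 4·1+4·1+1·0+6·2+3·0 = 20 | 5·4 = 20
X: 4·1+4·1+1·4+6·0+3·6 = 30 | 5·6 = 30
J: 4·0+4·0+1·4+6·6+3·0 = 40 | 5·8 = 40
T: 4·0+4·6+1·0+6·0+3·2 = 30 | 5·6 = 30
gcd(4,4,1,6,3,5) = 1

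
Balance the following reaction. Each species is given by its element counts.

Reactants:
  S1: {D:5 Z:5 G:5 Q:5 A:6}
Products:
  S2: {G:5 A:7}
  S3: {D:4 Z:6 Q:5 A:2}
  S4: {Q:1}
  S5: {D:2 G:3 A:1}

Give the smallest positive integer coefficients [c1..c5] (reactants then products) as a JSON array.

D: 6·5 = 30 | 3·0+5·4+5·0+5·2 = 30
Z: 6·5 = 30 | 3·0+5·6+5·0+5·0 = 30
G: 6·5 = 30 | 3·5+5·0+5·0+5·3 = 30
Q: 6·5 = 30 | 3·0+5·5+5·1+5·0 = 30
A: 6·6 = 36 | 3·7+5·2+5·0+5·1 = 36
gcd(6,3,5,5,5) = 1

Coefficients: [6, 3, 5, 5, 5]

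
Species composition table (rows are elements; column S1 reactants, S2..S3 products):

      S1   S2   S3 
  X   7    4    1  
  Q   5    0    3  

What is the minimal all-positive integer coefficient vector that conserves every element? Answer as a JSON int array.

X: 3·7 = 21 | 4·4+5·1 = 21
Q: 3·5 = 15 | 4·0+5·3 = 15
gcd(3,4,5) = 1

Coefficients: [3, 4, 5]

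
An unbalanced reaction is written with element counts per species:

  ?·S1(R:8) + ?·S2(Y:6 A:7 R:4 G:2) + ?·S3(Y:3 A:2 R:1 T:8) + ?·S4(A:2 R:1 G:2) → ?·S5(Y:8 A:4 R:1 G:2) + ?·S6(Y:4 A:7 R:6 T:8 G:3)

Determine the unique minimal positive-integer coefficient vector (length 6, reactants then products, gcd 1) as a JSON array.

Coefficients: [1, 2, 4, 5, 1, 4]

Y: 1·0+2·6+4·3+5·0 = 24 | 1·8+4·4 = 24
A: 1·0+2·7+4·2+5·2 = 32 | 1·4+4·7 = 32
R: 1·8+2·4+4·1+5·1 = 25 | 1·1+4·6 = 25
T: 1·0+2·0+4·8+5·0 = 32 | 1·0+4·8 = 32
G: 1·0+2·2+4·0+5·2 = 14 | 1·2+4·3 = 14
gcd(1,2,4,5,1,4) = 1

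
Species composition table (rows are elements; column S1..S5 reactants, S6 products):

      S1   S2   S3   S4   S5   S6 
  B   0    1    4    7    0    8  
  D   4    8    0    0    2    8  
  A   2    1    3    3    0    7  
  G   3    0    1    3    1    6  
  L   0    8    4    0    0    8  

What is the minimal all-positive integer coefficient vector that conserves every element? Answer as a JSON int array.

Coefficients: [3, 1, 6, 1, 6, 4]

B: 3·0+1·1+6·4+1·7+6·0 = 32 | 4·8 = 32
D: 3·4+1·8+6·0+1·0+6·2 = 32 | 4·8 = 32
A: 3·2+1·1+6·3+1·3+6·0 = 28 | 4·7 = 28
G: 3·3+1·0+6·1+1·3+6·1 = 24 | 4·6 = 24
L: 3·0+1·8+6·4+1·0+6·0 = 32 | 4·8 = 32
gcd(3,1,6,1,6,4) = 1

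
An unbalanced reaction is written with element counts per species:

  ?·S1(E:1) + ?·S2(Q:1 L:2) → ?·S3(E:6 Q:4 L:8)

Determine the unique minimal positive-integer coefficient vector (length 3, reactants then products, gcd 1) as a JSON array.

Coefficients: [6, 4, 1]

E: 6·1+4·0 = 6 | 1·6 = 6
Q: 6·0+4·1 = 4 | 1·4 = 4
L: 6·0+4·2 = 8 | 1·8 = 8
gcd(6,4,1) = 1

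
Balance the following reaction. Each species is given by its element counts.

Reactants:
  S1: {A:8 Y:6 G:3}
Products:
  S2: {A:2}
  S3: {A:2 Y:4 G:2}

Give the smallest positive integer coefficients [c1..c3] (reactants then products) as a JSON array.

Coefficients: [2, 5, 3]

A: 2·8 = 16 | 5·2+3·2 = 16
Y: 2·6 = 12 | 5·0+3·4 = 12
G: 2·3 = 6 | 5·0+3·2 = 6
gcd(2,5,3) = 1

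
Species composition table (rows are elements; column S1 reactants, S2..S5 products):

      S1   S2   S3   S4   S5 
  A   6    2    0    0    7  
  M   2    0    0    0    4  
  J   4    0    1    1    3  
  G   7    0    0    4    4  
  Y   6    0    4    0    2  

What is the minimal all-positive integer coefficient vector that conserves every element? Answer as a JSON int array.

A: 4·6 = 24 | 5·2+5·0+5·0+2·7 = 24
M: 4·2 = 8 | 5·0+5·0+5·0+2·4 = 8
J: 4·4 = 16 | 5·0+5·1+5·1+2·3 = 16
G: 4·7 = 28 | 5·0+5·0+5·4+2·4 = 28
Y: 4·6 = 24 | 5·0+5·4+5·0+2·2 = 24
gcd(4,5,5,5,2) = 1

Coefficients: [4, 5, 5, 5, 2]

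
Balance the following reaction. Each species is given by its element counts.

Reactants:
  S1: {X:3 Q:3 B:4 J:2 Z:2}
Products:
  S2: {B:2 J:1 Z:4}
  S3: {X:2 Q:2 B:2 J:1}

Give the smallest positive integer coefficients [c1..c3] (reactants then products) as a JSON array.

Coefficients: [2, 1, 3]

X: 2·3 = 6 | 1·0+3·2 = 6
Q: 2·3 = 6 | 1·0+3·2 = 6
B: 2·4 = 8 | 1·2+3·2 = 8
J: 2·2 = 4 | 1·1+3·1 = 4
Z: 2·2 = 4 | 1·4+3·0 = 4
gcd(2,1,3) = 1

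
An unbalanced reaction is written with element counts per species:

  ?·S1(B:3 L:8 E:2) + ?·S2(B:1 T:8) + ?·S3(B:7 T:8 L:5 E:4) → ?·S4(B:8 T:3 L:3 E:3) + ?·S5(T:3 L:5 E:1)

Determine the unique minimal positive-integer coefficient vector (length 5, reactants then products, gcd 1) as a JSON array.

B: 3·3+1·1+2·7 = 24 | 3·8+5·0 = 24
T: 3·0+1·8+2·8 = 24 | 3·3+5·3 = 24
L: 3·8+1·0+2·5 = 34 | 3·3+5·5 = 34
E: 3·2+1·0+2·4 = 14 | 3·3+5·1 = 14
gcd(3,1,2,3,5) = 1

Coefficients: [3, 1, 2, 3, 5]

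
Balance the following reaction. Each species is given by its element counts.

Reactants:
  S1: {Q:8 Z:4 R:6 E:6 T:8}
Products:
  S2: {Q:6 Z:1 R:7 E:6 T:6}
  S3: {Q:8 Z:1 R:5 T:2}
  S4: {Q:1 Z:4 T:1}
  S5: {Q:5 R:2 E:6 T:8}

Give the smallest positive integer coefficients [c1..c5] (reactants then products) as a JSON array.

Coefficients: [5, 3, 1, 4, 2]

Q: 5·8 = 40 | 3·6+1·8+4·1+2·5 = 40
Z: 5·4 = 20 | 3·1+1·1+4·4+2·0 = 20
R: 5·6 = 30 | 3·7+1·5+4·0+2·2 = 30
E: 5·6 = 30 | 3·6+1·0+4·0+2·6 = 30
T: 5·8 = 40 | 3·6+1·2+4·1+2·8 = 40
gcd(5,3,1,4,2) = 1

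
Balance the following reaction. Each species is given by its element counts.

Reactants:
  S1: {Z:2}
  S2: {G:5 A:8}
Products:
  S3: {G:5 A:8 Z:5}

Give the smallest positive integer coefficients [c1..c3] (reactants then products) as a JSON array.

Coefficients: [5, 2, 2]

G: 5·0+2·5 = 10 | 2·5 = 10
A: 5·0+2·8 = 16 | 2·8 = 16
Z: 5·2+2·0 = 10 | 2·5 = 10
gcd(5,2,2) = 1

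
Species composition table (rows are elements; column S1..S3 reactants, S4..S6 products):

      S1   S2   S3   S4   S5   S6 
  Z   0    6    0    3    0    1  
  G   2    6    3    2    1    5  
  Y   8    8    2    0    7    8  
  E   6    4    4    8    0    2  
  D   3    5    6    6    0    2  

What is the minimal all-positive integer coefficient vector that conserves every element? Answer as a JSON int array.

Coefficients: [5, 3, 1, 5, 6, 3]

Z: 5·0+3·6+1·0 = 18 | 5·3+6·0+3·1 = 18
G: 5·2+3·6+1·3 = 31 | 5·2+6·1+3·5 = 31
Y: 5·8+3·8+1·2 = 66 | 5·0+6·7+3·8 = 66
E: 5·6+3·4+1·4 = 46 | 5·8+6·0+3·2 = 46
D: 5·3+3·5+1·6 = 36 | 5·6+6·0+3·2 = 36
gcd(5,3,1,5,6,3) = 1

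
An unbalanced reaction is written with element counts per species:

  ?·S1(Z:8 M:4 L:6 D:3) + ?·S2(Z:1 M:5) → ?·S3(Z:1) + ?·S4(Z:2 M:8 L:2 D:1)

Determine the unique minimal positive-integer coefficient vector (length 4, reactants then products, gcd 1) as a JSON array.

Z: 1·8+4·1 = 12 | 6·1+3·2 = 12
M: 1·4+4·5 = 24 | 6·0+3·8 = 24
L: 1·6+4·0 = 6 | 6·0+3·2 = 6
D: 1·3+4·0 = 3 | 6·0+3·1 = 3
gcd(1,4,6,3) = 1

Coefficients: [1, 4, 6, 3]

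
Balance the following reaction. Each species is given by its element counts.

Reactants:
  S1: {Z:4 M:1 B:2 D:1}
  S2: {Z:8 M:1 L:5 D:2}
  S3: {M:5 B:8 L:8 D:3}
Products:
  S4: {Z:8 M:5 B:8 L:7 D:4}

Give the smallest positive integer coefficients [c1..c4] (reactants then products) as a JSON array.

Coefficients: [4, 1, 2, 3]

Z: 4·4+1·8+2·0 = 24 | 3·8 = 24
M: 4·1+1·1+2·5 = 15 | 3·5 = 15
B: 4·2+1·0+2·8 = 24 | 3·8 = 24
L: 4·0+1·5+2·8 = 21 | 3·7 = 21
D: 4·1+1·2+2·3 = 12 | 3·4 = 12
gcd(4,1,2,3) = 1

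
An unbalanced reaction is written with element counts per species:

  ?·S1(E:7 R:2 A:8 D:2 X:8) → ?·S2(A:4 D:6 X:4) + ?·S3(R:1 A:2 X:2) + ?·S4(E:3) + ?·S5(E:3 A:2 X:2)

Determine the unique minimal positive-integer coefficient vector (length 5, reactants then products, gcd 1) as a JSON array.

Coefficients: [3, 1, 6, 3, 4]

E: 3·7 = 21 | 1·0+6·0+3·3+4·3 = 21
R: 3·2 = 6 | 1·0+6·1+3·0+4·0 = 6
A: 3·8 = 24 | 1·4+6·2+3·0+4·2 = 24
D: 3·2 = 6 | 1·6+6·0+3·0+4·0 = 6
X: 3·8 = 24 | 1·4+6·2+3·0+4·2 = 24
gcd(3,1,6,3,4) = 1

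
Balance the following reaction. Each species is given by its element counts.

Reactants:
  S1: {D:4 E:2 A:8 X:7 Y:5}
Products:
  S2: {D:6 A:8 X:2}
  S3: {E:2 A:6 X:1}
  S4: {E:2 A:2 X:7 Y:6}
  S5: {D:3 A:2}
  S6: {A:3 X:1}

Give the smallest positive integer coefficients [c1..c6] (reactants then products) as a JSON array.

Coefficients: [6, 1, 1, 5, 6, 4]

D: 6·4 = 24 | 1·6+1·0+5·0+6·3+4·0 = 24
E: 6·2 = 12 | 1·0+1·2+5·2+6·0+4·0 = 12
A: 6·8 = 48 | 1·8+1·6+5·2+6·2+4·3 = 48
X: 6·7 = 42 | 1·2+1·1+5·7+6·0+4·1 = 42
Y: 6·5 = 30 | 1·0+1·0+5·6+6·0+4·0 = 30
gcd(6,1,1,5,6,4) = 1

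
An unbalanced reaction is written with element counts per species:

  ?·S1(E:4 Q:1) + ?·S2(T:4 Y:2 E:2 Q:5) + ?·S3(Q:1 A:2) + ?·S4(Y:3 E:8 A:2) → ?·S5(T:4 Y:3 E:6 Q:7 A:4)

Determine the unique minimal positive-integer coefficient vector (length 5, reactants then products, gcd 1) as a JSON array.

Coefficients: [1, 3, 5, 1, 3]

T: 1·0+3·4+5·0+1·0 = 12 | 3·4 = 12
Y: 1·0+3·2+5·0+1·3 = 9 | 3·3 = 9
E: 1·4+3·2+5·0+1·8 = 18 | 3·6 = 18
Q: 1·1+3·5+5·1+1·0 = 21 | 3·7 = 21
A: 1·0+3·0+5·2+1·2 = 12 | 3·4 = 12
gcd(1,3,5,1,3) = 1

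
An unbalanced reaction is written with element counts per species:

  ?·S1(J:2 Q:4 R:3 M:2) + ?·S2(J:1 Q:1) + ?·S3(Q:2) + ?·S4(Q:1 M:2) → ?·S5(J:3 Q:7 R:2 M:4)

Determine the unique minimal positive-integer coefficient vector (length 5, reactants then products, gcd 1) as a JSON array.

Coefficients: [2, 5, 2, 4, 3]

J: 2·2+5·1+2·0+4·0 = 9 | 3·3 = 9
Q: 2·4+5·1+2·2+4·1 = 21 | 3·7 = 21
R: 2·3+5·0+2·0+4·0 = 6 | 3·2 = 6
M: 2·2+5·0+2·0+4·2 = 12 | 3·4 = 12
gcd(2,5,2,4,3) = 1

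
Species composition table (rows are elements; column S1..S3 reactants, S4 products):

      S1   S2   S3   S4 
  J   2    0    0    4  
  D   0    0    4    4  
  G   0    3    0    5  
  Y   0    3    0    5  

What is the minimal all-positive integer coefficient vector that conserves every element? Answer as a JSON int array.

J: 6·2+5·0+3·0 = 12 | 3·4 = 12
D: 6·0+5·0+3·4 = 12 | 3·4 = 12
G: 6·0+5·3+3·0 = 15 | 3·5 = 15
Y: 6·0+5·3+3·0 = 15 | 3·5 = 15
gcd(6,5,3,3) = 1

Coefficients: [6, 5, 3, 3]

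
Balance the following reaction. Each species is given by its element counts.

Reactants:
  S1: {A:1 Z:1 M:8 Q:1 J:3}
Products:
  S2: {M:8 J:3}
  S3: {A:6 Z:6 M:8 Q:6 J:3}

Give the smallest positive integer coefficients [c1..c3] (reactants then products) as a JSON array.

A: 6·1 = 6 | 5·0+1·6 = 6
Z: 6·1 = 6 | 5·0+1·6 = 6
M: 6·8 = 48 | 5·8+1·8 = 48
Q: 6·1 = 6 | 5·0+1·6 = 6
J: 6·3 = 18 | 5·3+1·3 = 18
gcd(6,5,1) = 1

Coefficients: [6, 5, 1]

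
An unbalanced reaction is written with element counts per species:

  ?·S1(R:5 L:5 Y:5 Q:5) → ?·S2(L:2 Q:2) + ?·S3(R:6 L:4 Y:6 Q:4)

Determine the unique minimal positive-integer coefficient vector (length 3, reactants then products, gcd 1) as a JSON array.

R: 6·5 = 30 | 5·0+5·6 = 30
L: 6·5 = 30 | 5·2+5·4 = 30
Y: 6·5 = 30 | 5·0+5·6 = 30
Q: 6·5 = 30 | 5·2+5·4 = 30
gcd(6,5,5) = 1

Coefficients: [6, 5, 5]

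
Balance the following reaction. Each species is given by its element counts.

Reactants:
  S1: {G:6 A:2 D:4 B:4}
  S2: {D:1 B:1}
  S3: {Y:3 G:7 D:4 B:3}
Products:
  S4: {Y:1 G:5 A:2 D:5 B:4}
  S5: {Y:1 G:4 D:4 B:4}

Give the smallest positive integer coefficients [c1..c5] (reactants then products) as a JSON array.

Y: 1·0+5·0+1·3 = 3 | 1·1+2·1 = 3
G: 1·6+5·0+1·7 = 13 | 1·5+2·4 = 13
A: 1·2+5·0+1·0 = 2 | 1·2+2·0 = 2
D: 1·4+5·1+1·4 = 13 | 1·5+2·4 = 13
B: 1·4+5·1+1·3 = 12 | 1·4+2·4 = 12
gcd(1,5,1,1,2) = 1

Coefficients: [1, 5, 1, 1, 2]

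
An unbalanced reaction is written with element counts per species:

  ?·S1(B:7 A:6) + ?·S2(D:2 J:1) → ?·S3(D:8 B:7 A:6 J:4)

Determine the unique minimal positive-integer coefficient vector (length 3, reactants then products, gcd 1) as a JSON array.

D: 1·0+4·2 = 8 | 1·8 = 8
B: 1·7+4·0 = 7 | 1·7 = 7
A: 1·6+4·0 = 6 | 1·6 = 6
J: 1·0+4·1 = 4 | 1·4 = 4
gcd(1,4,1) = 1

Coefficients: [1, 4, 1]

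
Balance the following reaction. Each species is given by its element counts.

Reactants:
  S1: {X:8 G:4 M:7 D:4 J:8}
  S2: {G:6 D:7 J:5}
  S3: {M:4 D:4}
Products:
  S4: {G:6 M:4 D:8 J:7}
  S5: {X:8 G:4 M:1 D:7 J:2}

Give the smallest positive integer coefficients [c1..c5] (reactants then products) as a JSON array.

Coefficients: [2, 6, 3, 6, 2]

X: 2·8+6·0+3·0 = 16 | 6·0+2·8 = 16
G: 2·4+6·6+3·0 = 44 | 6·6+2·4 = 44
M: 2·7+6·0+3·4 = 26 | 6·4+2·1 = 26
D: 2·4+6·7+3·4 = 62 | 6·8+2·7 = 62
J: 2·8+6·5+3·0 = 46 | 6·7+2·2 = 46
gcd(2,6,3,6,2) = 1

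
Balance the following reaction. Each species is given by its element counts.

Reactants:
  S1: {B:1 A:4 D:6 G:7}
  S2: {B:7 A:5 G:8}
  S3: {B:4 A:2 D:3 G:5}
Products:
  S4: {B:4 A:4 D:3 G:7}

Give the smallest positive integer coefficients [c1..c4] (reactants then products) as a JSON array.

B: 2·1+2·7+1·4 = 20 | 5·4 = 20
A: 2·4+2·5+1·2 = 20 | 5·4 = 20
D: 2·6+2·0+1·3 = 15 | 5·3 = 15
G: 2·7+2·8+1·5 = 35 | 5·7 = 35
gcd(2,2,1,5) = 1

Coefficients: [2, 2, 1, 5]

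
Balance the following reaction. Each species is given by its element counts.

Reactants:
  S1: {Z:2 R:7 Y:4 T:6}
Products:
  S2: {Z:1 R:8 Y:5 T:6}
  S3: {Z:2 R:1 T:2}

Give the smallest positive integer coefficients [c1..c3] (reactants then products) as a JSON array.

Coefficients: [5, 4, 3]

Z: 5·2 = 10 | 4·1+3·2 = 10
R: 5·7 = 35 | 4·8+3·1 = 35
Y: 5·4 = 20 | 4·5+3·0 = 20
T: 5·6 = 30 | 4·6+3·2 = 30
gcd(5,4,3) = 1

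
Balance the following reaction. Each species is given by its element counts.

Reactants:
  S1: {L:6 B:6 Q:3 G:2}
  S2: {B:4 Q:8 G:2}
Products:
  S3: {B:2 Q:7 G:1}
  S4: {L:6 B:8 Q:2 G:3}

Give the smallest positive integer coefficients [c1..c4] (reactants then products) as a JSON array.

Coefficients: [3, 4, 5, 3]

L: 3·6+4·0 = 18 | 5·0+3·6 = 18
B: 3·6+4·4 = 34 | 5·2+3·8 = 34
Q: 3·3+4·8 = 41 | 5·7+3·2 = 41
G: 3·2+4·2 = 14 | 5·1+3·3 = 14
gcd(3,4,5,3) = 1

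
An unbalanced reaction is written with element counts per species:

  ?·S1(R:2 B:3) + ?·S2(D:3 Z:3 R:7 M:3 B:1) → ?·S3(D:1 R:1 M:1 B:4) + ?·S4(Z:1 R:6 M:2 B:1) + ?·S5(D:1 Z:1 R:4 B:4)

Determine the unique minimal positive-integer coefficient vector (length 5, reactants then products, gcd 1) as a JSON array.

D: 4·0+1·3 = 3 | 1·1+1·0+2·1 = 3
Z: 4·0+1·3 = 3 | 1·0+1·1+2·1 = 3
R: 4·2+1·7 = 15 | 1·1+1·6+2·4 = 15
M: 4·0+1·3 = 3 | 1·1+1·2+2·0 = 3
B: 4·3+1·1 = 13 | 1·4+1·1+2·4 = 13
gcd(4,1,1,1,2) = 1

Coefficients: [4, 1, 1, 1, 2]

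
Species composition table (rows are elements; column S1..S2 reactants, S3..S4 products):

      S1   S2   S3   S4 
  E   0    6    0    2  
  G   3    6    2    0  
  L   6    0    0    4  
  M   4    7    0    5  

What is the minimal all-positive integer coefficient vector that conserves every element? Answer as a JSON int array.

E: 2·0+1·6 = 6 | 6·0+3·2 = 6
G: 2·3+1·6 = 12 | 6·2+3·0 = 12
L: 2·6+1·0 = 12 | 6·0+3·4 = 12
M: 2·4+1·7 = 15 | 6·0+3·5 = 15
gcd(2,1,6,3) = 1

Coefficients: [2, 1, 6, 3]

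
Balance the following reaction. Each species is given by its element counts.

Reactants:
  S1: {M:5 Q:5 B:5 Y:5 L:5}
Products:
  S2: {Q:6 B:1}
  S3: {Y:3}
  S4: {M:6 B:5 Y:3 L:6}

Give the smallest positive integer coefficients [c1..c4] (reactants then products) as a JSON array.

M: 6·5 = 30 | 5·0+5·0+5·6 = 30
Q: 6·5 = 30 | 5·6+5·0+5·0 = 30
B: 6·5 = 30 | 5·1+5·0+5·5 = 30
Y: 6·5 = 30 | 5·0+5·3+5·3 = 30
L: 6·5 = 30 | 5·0+5·0+5·6 = 30
gcd(6,5,5,5) = 1

Coefficients: [6, 5, 5, 5]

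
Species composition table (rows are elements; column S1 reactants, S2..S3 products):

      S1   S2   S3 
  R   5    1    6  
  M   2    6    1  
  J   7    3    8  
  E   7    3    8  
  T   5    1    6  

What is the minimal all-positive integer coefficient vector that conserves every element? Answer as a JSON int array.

Coefficients: [5, 1, 4]

R: 5·5 = 25 | 1·1+4·6 = 25
M: 5·2 = 10 | 1·6+4·1 = 10
J: 5·7 = 35 | 1·3+4·8 = 35
E: 5·7 = 35 | 1·3+4·8 = 35
T: 5·5 = 25 | 1·1+4·6 = 25
gcd(5,1,4) = 1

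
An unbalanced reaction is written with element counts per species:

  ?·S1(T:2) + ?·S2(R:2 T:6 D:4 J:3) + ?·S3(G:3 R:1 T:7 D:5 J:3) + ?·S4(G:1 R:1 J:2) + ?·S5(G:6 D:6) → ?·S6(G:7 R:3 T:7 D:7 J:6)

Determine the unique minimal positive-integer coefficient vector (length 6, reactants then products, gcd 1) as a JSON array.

Coefficients: [4, 1, 1, 6, 2, 3]

G: 4·0+1·0+1·3+6·1+2·6 = 21 | 3·7 = 21
R: 4·0+1·2+1·1+6·1+2·0 = 9 | 3·3 = 9
T: 4·2+1·6+1·7+6·0+2·0 = 21 | 3·7 = 21
D: 4·0+1·4+1·5+6·0+2·6 = 21 | 3·7 = 21
J: 4·0+1·3+1·3+6·2+2·0 = 18 | 3·6 = 18
gcd(4,1,1,6,2,3) = 1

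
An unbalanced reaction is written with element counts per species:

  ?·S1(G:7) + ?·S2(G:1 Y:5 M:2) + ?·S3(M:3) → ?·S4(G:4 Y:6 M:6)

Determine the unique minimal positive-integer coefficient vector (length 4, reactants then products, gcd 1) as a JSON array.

G: 2·7+6·1+6·0 = 20 | 5·4 = 20
Y: 2·0+6·5+6·0 = 30 | 5·6 = 30
M: 2·0+6·2+6·3 = 30 | 5·6 = 30
gcd(2,6,6,5) = 1

Coefficients: [2, 6, 6, 5]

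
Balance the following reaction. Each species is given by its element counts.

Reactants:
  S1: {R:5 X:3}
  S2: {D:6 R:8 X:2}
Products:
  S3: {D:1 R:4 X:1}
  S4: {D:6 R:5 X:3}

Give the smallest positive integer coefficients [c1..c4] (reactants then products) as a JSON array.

Coefficients: [2, 3, 6, 2]

D: 2·0+3·6 = 18 | 6·1+2·6 = 18
R: 2·5+3·8 = 34 | 6·4+2·5 = 34
X: 2·3+3·2 = 12 | 6·1+2·3 = 12
gcd(2,3,6,2) = 1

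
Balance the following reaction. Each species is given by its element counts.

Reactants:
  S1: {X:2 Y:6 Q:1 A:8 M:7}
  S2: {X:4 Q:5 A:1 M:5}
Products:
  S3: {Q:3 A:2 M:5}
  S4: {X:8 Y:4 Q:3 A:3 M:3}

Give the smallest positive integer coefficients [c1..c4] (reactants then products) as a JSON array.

Coefficients: [2, 5, 6, 3]

X: 2·2+5·4 = 24 | 6·0+3·8 = 24
Y: 2·6+5·0 = 12 | 6·0+3·4 = 12
Q: 2·1+5·5 = 27 | 6·3+3·3 = 27
A: 2·8+5·1 = 21 | 6·2+3·3 = 21
M: 2·7+5·5 = 39 | 6·5+3·3 = 39
gcd(2,5,6,3) = 1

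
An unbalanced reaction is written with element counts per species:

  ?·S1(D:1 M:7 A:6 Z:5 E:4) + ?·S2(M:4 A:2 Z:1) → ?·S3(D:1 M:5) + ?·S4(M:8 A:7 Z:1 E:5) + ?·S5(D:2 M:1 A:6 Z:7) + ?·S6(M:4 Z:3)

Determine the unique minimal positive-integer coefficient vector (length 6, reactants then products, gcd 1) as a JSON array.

Coefficients: [5, 5, 1, 4, 2, 4]

D: 5·1+5·0 = 5 | 1·1+4·0+2·2+4·0 = 5
M: 5·7+5·4 = 55 | 1·5+4·8+2·1+4·4 = 55
A: 5·6+5·2 = 40 | 1·0+4·7+2·6+4·0 = 40
Z: 5·5+5·1 = 30 | 1·0+4·1+2·7+4·3 = 30
E: 5·4+5·0 = 20 | 1·0+4·5+2·0+4·0 = 20
gcd(5,5,1,4,2,4) = 1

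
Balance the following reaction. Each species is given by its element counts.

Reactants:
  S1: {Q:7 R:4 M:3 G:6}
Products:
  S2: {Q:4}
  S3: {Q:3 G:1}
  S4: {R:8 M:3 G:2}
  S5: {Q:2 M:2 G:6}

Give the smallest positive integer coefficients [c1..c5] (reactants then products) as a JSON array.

Coefficients: [4, 4, 2, 2, 3]

Q: 4·7 = 28 | 4·4+2·3+2·0+3·2 = 28
R: 4·4 = 16 | 4·0+2·0+2·8+3·0 = 16
M: 4·3 = 12 | 4·0+2·0+2·3+3·2 = 12
G: 4·6 = 24 | 4·0+2·1+2·2+3·6 = 24
gcd(4,4,2,2,3) = 1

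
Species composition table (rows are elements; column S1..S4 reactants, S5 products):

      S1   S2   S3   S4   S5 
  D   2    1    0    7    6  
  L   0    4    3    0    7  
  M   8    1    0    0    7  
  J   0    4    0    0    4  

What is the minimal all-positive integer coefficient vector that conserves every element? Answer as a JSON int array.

D: 3·2+4·1+4·0+2·7 = 24 | 4·6 = 24
L: 3·0+4·4+4·3+2·0 = 28 | 4·7 = 28
M: 3·8+4·1+4·0+2·0 = 28 | 4·7 = 28
J: 3·0+4·4+4·0+2·0 = 16 | 4·4 = 16
gcd(3,4,4,2,4) = 1

Coefficients: [3, 4, 4, 2, 4]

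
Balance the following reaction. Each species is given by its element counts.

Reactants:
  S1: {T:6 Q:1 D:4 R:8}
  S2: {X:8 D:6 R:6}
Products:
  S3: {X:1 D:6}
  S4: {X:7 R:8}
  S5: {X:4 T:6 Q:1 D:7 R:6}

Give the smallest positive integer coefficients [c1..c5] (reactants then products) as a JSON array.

X: 2·0+6·8 = 48 | 5·1+5·7+2·4 = 48
T: 2·6+6·0 = 12 | 5·0+5·0+2·6 = 12
Q: 2·1+6·0 = 2 | 5·0+5·0+2·1 = 2
D: 2·4+6·6 = 44 | 5·6+5·0+2·7 = 44
R: 2·8+6·6 = 52 | 5·0+5·8+2·6 = 52
gcd(2,6,5,5,2) = 1

Coefficients: [2, 6, 5, 5, 2]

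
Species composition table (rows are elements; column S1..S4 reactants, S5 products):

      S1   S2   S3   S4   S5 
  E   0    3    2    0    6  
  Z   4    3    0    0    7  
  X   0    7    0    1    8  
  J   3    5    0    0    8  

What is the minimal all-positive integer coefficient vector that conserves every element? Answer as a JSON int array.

Coefficients: [2, 2, 3, 2, 2]

E: 2·0+2·3+3·2+2·0 = 12 | 2·6 = 12
Z: 2·4+2·3+3·0+2·0 = 14 | 2·7 = 14
X: 2·0+2·7+3·0+2·1 = 16 | 2·8 = 16
J: 2·3+2·5+3·0+2·0 = 16 | 2·8 = 16
gcd(2,2,3,2,2) = 1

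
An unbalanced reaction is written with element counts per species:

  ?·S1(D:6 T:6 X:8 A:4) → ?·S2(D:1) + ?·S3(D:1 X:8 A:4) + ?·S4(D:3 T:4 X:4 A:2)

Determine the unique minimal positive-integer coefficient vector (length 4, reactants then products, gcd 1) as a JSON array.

D: 4·6 = 24 | 5·1+1·1+6·3 = 24
T: 4·6 = 24 | 5·0+1·0+6·4 = 24
X: 4·8 = 32 | 5·0+1·8+6·4 = 32
A: 4·4 = 16 | 5·0+1·4+6·2 = 16
gcd(4,5,1,6) = 1

Coefficients: [4, 5, 1, 6]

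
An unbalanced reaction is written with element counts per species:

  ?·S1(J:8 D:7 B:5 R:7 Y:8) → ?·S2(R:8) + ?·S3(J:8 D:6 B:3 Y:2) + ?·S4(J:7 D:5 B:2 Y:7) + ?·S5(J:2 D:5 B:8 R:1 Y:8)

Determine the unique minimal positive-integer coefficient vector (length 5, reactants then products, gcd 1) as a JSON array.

J: 6·8 = 48 | 5·0+2·8+4·7+2·2 = 48
D: 6·7 = 42 | 5·0+2·6+4·5+2·5 = 42
B: 6·5 = 30 | 5·0+2·3+4·2+2·8 = 30
R: 6·7 = 42 | 5·8+2·0+4·0+2·1 = 42
Y: 6·8 = 48 | 5·0+2·2+4·7+2·8 = 48
gcd(6,5,2,4,2) = 1

Coefficients: [6, 5, 2, 4, 2]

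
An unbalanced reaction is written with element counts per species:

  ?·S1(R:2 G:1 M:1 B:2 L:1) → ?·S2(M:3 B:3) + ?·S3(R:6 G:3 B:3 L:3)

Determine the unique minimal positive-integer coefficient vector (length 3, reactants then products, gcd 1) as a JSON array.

R: 3·2 = 6 | 1·0+1·6 = 6
G: 3·1 = 3 | 1·0+1·3 = 3
M: 3·1 = 3 | 1·3+1·0 = 3
B: 3·2 = 6 | 1·3+1·3 = 6
L: 3·1 = 3 | 1·0+1·3 = 3
gcd(3,1,1) = 1

Coefficients: [3, 1, 1]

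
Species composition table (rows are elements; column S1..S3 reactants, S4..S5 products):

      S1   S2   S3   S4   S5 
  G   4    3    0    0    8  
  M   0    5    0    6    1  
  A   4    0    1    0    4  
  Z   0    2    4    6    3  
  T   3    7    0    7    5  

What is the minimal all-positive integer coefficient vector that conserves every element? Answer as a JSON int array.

Coefficients: [1, 4, 4, 3, 2]

G: 1·4+4·3+4·0 = 16 | 3·0+2·8 = 16
M: 1·0+4·5+4·0 = 20 | 3·6+2·1 = 20
A: 1·4+4·0+4·1 = 8 | 3·0+2·4 = 8
Z: 1·0+4·2+4·4 = 24 | 3·6+2·3 = 24
T: 1·3+4·7+4·0 = 31 | 3·7+2·5 = 31
gcd(1,4,4,3,2) = 1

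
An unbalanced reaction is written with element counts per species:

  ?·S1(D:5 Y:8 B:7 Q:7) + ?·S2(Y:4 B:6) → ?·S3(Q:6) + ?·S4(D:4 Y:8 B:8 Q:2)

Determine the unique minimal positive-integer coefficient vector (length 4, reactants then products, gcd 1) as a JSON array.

Coefficients: [4, 2, 3, 5]

D: 4·5+2·0 = 20 | 3·0+5·4 = 20
Y: 4·8+2·4 = 40 | 3·0+5·8 = 40
B: 4·7+2·6 = 40 | 3·0+5·8 = 40
Q: 4·7+2·0 = 28 | 3·6+5·2 = 28
gcd(4,2,3,5) = 1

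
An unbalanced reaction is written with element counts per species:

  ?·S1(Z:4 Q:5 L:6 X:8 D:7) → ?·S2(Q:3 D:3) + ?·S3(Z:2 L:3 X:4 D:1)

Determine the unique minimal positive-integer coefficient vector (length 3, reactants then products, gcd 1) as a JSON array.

Coefficients: [3, 5, 6]

Z: 3·4 = 12 | 5·0+6·2 = 12
Q: 3·5 = 15 | 5·3+6·0 = 15
L: 3·6 = 18 | 5·0+6·3 = 18
X: 3·8 = 24 | 5·0+6·4 = 24
D: 3·7 = 21 | 5·3+6·1 = 21
gcd(3,5,6) = 1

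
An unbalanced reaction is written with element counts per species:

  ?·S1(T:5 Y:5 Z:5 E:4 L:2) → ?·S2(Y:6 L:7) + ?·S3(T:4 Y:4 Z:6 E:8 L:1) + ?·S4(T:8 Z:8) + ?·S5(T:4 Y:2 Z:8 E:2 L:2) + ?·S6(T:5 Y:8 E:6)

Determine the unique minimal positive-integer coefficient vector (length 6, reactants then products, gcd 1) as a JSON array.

T: 6·5 = 30 | 1·0+1·4+1·8+2·4+2·5 = 30
Y: 6·5 = 30 | 1·6+1·4+1·0+2·2+2·8 = 30
Z: 6·5 = 30 | 1·0+1·6+1·8+2·8+2·0 = 30
E: 6·4 = 24 | 1·0+1·8+1·0+2·2+2·6 = 24
L: 6·2 = 12 | 1·7+1·1+1·0+2·2+2·0 = 12
gcd(6,1,1,1,2,2) = 1

Coefficients: [6, 1, 1, 1, 2, 2]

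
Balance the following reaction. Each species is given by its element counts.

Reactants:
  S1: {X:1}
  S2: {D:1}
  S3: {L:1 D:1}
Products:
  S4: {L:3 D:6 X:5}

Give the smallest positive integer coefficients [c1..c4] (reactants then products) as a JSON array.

L: 5·0+3·0+3·1 = 3 | 1·3 = 3
D: 5·0+3·1+3·1 = 6 | 1·6 = 6
X: 5·1+3·0+3·0 = 5 | 1·5 = 5
gcd(5,3,3,1) = 1

Coefficients: [5, 3, 3, 1]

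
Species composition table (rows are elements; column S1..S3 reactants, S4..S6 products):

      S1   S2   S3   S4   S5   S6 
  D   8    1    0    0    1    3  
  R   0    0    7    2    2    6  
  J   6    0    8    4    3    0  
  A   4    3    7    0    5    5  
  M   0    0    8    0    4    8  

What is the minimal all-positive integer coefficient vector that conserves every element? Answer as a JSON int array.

D: 1·8+1·1+4·0 = 9 | 5·0+6·1+1·3 = 9
R: 1·0+1·0+4·7 = 28 | 5·2+6·2+1·6 = 28
J: 1·6+1·0+4·8 = 38 | 5·4+6·3+1·0 = 38
A: 1·4+1·3+4·7 = 35 | 5·0+6·5+1·5 = 35
M: 1·0+1·0+4·8 = 32 | 5·0+6·4+1·8 = 32
gcd(1,1,4,5,6,1) = 1

Coefficients: [1, 1, 4, 5, 6, 1]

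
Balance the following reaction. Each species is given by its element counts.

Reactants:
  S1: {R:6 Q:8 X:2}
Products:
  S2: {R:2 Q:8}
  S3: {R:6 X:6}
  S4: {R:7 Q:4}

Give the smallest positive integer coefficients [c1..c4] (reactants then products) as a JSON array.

Coefficients: [6, 5, 2, 2]

R: 6·6 = 36 | 5·2+2·6+2·7 = 36
Q: 6·8 = 48 | 5·8+2·0+2·4 = 48
X: 6·2 = 12 | 5·0+2·6+2·0 = 12
gcd(6,5,2,2) = 1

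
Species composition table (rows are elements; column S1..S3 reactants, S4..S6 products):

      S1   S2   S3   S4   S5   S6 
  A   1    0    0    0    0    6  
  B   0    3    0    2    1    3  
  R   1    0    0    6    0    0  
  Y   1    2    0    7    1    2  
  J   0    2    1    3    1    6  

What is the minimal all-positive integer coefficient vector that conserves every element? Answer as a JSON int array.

A: 6·1+2·0+6·0 = 6 | 1·0+1·0+1·6 = 6
B: 6·0+2·3+6·0 = 6 | 1·2+1·1+1·3 = 6
R: 6·1+2·0+6·0 = 6 | 1·6+1·0+1·0 = 6
Y: 6·1+2·2+6·0 = 10 | 1·7+1·1+1·2 = 10
J: 6·0+2·2+6·1 = 10 | 1·3+1·1+1·6 = 10
gcd(6,2,6,1,1,1) = 1

Coefficients: [6, 2, 6, 1, 1, 1]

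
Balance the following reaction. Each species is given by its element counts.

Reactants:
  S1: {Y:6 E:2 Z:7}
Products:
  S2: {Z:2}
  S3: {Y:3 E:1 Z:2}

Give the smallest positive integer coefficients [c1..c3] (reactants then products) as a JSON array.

Y: 2·6 = 12 | 3·0+4·3 = 12
E: 2·2 = 4 | 3·0+4·1 = 4
Z: 2·7 = 14 | 3·2+4·2 = 14
gcd(2,3,4) = 1

Coefficients: [2, 3, 4]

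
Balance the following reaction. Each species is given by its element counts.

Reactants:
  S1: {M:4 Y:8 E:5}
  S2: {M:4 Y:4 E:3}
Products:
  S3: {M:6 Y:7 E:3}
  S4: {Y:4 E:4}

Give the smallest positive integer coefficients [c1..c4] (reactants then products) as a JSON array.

M: 5·4+1·4 = 24 | 4·6+4·0 = 24
Y: 5·8+1·4 = 44 | 4·7+4·4 = 44
E: 5·5+1·3 = 28 | 4·3+4·4 = 28
gcd(5,1,4,4) = 1

Coefficients: [5, 1, 4, 4]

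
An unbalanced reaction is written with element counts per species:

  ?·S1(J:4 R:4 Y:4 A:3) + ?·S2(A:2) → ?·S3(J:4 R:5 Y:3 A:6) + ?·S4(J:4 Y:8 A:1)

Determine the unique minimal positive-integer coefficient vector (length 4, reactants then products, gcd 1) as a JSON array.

J: 5·4+5·0 = 20 | 4·4+1·4 = 20
R: 5·4+5·0 = 20 | 4·5+1·0 = 20
Y: 5·4+5·0 = 20 | 4·3+1·8 = 20
A: 5·3+5·2 = 25 | 4·6+1·1 = 25
gcd(5,5,4,1) = 1

Coefficients: [5, 5, 4, 1]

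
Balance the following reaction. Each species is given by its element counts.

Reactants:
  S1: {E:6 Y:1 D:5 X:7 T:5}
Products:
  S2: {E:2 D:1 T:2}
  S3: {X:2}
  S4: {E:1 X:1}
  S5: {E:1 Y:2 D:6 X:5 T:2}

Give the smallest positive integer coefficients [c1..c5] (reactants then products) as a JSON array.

Coefficients: [2, 4, 3, 3, 1]

E: 2·6 = 12 | 4·2+3·0+3·1+1·1 = 12
Y: 2·1 = 2 | 4·0+3·0+3·0+1·2 = 2
D: 2·5 = 10 | 4·1+3·0+3·0+1·6 = 10
X: 2·7 = 14 | 4·0+3·2+3·1+1·5 = 14
T: 2·5 = 10 | 4·2+3·0+3·0+1·2 = 10
gcd(2,4,3,3,1) = 1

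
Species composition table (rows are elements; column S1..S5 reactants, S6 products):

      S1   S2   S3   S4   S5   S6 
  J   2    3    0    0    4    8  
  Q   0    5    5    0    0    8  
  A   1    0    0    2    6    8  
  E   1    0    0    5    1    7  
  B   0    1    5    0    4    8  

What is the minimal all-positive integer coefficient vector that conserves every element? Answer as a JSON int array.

Coefficients: [6, 4, 4, 5, 4, 5]

J: 6·2+4·3+4·0+5·0+4·4 = 40 | 5·8 = 40
Q: 6·0+4·5+4·5+5·0+4·0 = 40 | 5·8 = 40
A: 6·1+4·0+4·0+5·2+4·6 = 40 | 5·8 = 40
E: 6·1+4·0+4·0+5·5+4·1 = 35 | 5·7 = 35
B: 6·0+4·1+4·5+5·0+4·4 = 40 | 5·8 = 40
gcd(6,4,4,5,4,5) = 1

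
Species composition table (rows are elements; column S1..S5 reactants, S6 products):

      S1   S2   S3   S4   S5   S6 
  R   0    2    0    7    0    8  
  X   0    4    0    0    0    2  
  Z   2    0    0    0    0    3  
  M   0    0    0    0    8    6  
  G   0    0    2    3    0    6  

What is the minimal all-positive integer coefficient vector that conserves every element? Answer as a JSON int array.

Coefficients: [6, 2, 6, 4, 3, 4]

R: 6·0+2·2+6·0+4·7+3·0 = 32 | 4·8 = 32
X: 6·0+2·4+6·0+4·0+3·0 = 8 | 4·2 = 8
Z: 6·2+2·0+6·0+4·0+3·0 = 12 | 4·3 = 12
M: 6·0+2·0+6·0+4·0+3·8 = 24 | 4·6 = 24
G: 6·0+2·0+6·2+4·3+3·0 = 24 | 4·6 = 24
gcd(6,2,6,4,3,4) = 1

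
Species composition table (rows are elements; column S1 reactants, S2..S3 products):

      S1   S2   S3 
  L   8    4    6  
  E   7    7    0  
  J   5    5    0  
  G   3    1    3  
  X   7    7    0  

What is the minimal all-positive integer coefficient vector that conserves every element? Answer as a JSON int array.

Coefficients: [3, 3, 2]

L: 3·8 = 24 | 3·4+2·6 = 24
E: 3·7 = 21 | 3·7+2·0 = 21
J: 3·5 = 15 | 3·5+2·0 = 15
G: 3·3 = 9 | 3·1+2·3 = 9
X: 3·7 = 21 | 3·7+2·0 = 21
gcd(3,3,2) = 1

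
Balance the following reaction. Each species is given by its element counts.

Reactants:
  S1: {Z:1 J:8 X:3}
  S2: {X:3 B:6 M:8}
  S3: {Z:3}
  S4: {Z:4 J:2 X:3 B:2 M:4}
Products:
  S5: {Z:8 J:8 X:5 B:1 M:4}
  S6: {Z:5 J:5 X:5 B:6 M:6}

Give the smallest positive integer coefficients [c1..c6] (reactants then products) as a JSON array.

Z: 4·1+1·0+6·3+5·4 = 42 | 4·8+2·5 = 42
J: 4·8+1·0+6·0+5·2 = 42 | 4·8+2·5 = 42
X: 4·3+1·3+6·0+5·3 = 30 | 4·5+2·5 = 30
B: 4·0+1·6+6·0+5·2 = 16 | 4·1+2·6 = 16
M: 4·0+1·8+6·0+5·4 = 28 | 4·4+2·6 = 28
gcd(4,1,6,5,4,2) = 1

Coefficients: [4, 1, 6, 5, 4, 2]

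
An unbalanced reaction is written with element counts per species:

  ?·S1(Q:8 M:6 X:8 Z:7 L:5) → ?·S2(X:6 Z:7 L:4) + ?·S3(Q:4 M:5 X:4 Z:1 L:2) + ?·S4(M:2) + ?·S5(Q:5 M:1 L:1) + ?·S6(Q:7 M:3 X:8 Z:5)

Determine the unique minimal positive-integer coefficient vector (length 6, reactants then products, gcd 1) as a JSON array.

Coefficients: [5, 4, 2, 6, 5, 1]

Q: 5·8 = 40 | 4·0+2·4+6·0+5·5+1·7 = 40
M: 5·6 = 30 | 4·0+2·5+6·2+5·1+1·3 = 30
X: 5·8 = 40 | 4·6+2·4+6·0+5·0+1·8 = 40
Z: 5·7 = 35 | 4·7+2·1+6·0+5·0+1·5 = 35
L: 5·5 = 25 | 4·4+2·2+6·0+5·1+1·0 = 25
gcd(5,4,2,6,5,1) = 1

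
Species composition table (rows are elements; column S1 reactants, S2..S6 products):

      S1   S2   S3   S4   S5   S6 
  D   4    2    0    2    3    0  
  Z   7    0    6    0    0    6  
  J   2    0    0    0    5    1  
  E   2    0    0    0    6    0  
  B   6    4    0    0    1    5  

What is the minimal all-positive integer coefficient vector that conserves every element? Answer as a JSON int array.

Coefficients: [6, 6, 5, 3, 2, 2]

D: 6·4 = 24 | 6·2+5·0+3·2+2·3+2·0 = 24
Z: 6·7 = 42 | 6·0+5·6+3·0+2·0+2·6 = 42
J: 6·2 = 12 | 6·0+5·0+3·0+2·5+2·1 = 12
E: 6·2 = 12 | 6·0+5·0+3·0+2·6+2·0 = 12
B: 6·6 = 36 | 6·4+5·0+3·0+2·1+2·5 = 36
gcd(6,6,5,3,2,2) = 1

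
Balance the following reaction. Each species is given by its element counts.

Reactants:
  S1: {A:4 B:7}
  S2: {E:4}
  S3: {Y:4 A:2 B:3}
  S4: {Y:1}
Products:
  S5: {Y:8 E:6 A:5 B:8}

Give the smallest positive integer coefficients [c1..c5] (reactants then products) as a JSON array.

Y: 1·0+3·0+3·4+4·1 = 16 | 2·8 = 16
E: 1·0+3·4+3·0+4·0 = 12 | 2·6 = 12
A: 1·4+3·0+3·2+4·0 = 10 | 2·5 = 10
B: 1·7+3·0+3·3+4·0 = 16 | 2·8 = 16
gcd(1,3,3,4,2) = 1

Coefficients: [1, 3, 3, 4, 2]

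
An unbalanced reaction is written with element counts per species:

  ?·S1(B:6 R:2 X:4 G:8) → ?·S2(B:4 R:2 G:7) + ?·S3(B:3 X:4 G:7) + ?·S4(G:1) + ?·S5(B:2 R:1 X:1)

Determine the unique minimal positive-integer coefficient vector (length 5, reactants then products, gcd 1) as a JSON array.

B: 3·6 = 18 | 1·4+2·3+3·0+4·2 = 18
R: 3·2 = 6 | 1·2+2·0+3·0+4·1 = 6
X: 3·4 = 12 | 1·0+2·4+3·0+4·1 = 12
G: 3·8 = 24 | 1·7+2·7+3·1+4·0 = 24
gcd(3,1,2,3,4) = 1

Coefficients: [3, 1, 2, 3, 4]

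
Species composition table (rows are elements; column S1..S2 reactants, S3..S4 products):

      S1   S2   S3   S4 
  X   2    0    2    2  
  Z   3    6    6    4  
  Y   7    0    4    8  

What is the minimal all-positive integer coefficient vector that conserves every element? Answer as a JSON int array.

Coefficients: [4, 1, 1, 3]

X: 4·2+1·0 = 8 | 1·2+3·2 = 8
Z: 4·3+1·6 = 18 | 1·6+3·4 = 18
Y: 4·7+1·0 = 28 | 1·4+3·8 = 28
gcd(4,1,1,3) = 1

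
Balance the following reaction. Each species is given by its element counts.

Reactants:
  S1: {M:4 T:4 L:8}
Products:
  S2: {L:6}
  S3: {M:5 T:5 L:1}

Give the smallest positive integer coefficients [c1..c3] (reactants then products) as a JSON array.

M: 5·4 = 20 | 6·0+4·5 = 20
T: 5·4 = 20 | 6·0+4·5 = 20
L: 5·8 = 40 | 6·6+4·1 = 40
gcd(5,6,4) = 1

Coefficients: [5, 6, 4]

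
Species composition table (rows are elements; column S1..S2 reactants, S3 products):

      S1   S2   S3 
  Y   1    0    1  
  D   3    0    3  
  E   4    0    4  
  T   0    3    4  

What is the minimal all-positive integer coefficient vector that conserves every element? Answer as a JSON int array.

Y: 3·1+4·0 = 3 | 3·1 = 3
D: 3·3+4·0 = 9 | 3·3 = 9
E: 3·4+4·0 = 12 | 3·4 = 12
T: 3·0+4·3 = 12 | 3·4 = 12
gcd(3,4,3) = 1

Coefficients: [3, 4, 3]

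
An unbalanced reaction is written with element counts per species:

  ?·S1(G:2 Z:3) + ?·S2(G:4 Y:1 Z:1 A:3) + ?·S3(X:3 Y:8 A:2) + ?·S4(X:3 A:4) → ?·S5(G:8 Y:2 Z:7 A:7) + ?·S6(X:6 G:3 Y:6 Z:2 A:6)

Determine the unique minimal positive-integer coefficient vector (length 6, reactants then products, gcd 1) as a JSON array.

X: 6·0+4·0+3·3+5·3 = 24 | 2·0+4·6 = 24
G: 6·2+4·4+3·0+5·0 = 28 | 2·8+4·3 = 28
Y: 6·0+4·1+3·8+5·0 = 28 | 2·2+4·6 = 28
Z: 6·3+4·1+3·0+5·0 = 22 | 2·7+4·2 = 22
A: 6·0+4·3+3·2+5·4 = 38 | 2·7+4·6 = 38
gcd(6,4,3,5,2,4) = 1

Coefficients: [6, 4, 3, 5, 2, 4]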